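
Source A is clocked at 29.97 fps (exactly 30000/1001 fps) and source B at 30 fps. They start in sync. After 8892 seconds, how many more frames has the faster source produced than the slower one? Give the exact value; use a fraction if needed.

20520/77 frames

A emits 30000/1001 × 8892 = 20520000/77 frames; B emits 30 × 8892 = 266760.
Difference = 20520/77 frames (≈ 266.4935); B is ahead of A.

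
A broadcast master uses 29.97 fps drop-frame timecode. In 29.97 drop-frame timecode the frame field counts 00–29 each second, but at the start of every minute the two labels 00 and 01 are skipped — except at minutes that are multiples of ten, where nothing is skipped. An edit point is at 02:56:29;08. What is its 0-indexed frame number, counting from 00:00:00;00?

Complete 10-minute blocks: 17, each 17982 frames → 305694.
Remaining 6 whole minutes in the current block: 1800 + 5 × 1798 = 10790 frames.
Within the current minute: 29 × 30 + 8 − 2 = 876 (labels ;00/;01 skipped at this minute). Total = 305694 + 10790 + 876 = 317360.

317360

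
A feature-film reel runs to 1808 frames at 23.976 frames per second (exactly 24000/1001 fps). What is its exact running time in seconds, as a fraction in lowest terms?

Running time = 1808 ÷ (24000/1001) = 1808 × 1001/24000 = 113113/1500 s.

113113/1500 seconds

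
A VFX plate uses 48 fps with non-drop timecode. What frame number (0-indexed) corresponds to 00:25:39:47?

Total seconds to the label: (0 × 3600 + 25 × 60 + 39) = 1539.
Frame index = 1539 × 48 + 47 = 73919.

73919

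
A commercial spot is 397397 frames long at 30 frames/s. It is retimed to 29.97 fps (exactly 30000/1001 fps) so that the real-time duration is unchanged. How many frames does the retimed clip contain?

Target frames = source frames × (target rate / source rate) = 397397 × (30000/1001)/(30) = 397397 × 1000/1001 = 397000.

397000 frames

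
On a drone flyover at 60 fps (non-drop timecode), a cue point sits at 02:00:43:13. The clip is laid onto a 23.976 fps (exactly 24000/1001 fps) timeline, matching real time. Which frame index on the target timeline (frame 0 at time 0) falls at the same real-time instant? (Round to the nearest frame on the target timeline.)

Source frame index: (2×3600 + 0×60 + 43) × 60 + 13 = 434593.
Real time: 434593 / (60) = 434593/60 s.
Target frame: (434593/60) × (24000/1001) = 173837200/1001 ≈ 173663.536 → 173664.

frame 173664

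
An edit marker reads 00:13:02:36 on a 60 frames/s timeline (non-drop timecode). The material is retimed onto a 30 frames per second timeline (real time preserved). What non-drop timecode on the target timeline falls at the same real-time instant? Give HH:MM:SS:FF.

00:13:02:18

Source frame index: (0×3600 + 13×60 + 2) × 60 + 36 = 46956.
Real time: 46956 / (60) = 3913/5 s.
Target frame: (3913/5) × (30) = 23478.
At 30 labels/s: frame 23478 → 00:13:02:18.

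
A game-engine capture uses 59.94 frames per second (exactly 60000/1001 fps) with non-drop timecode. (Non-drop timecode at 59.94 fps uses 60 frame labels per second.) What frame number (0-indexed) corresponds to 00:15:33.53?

Total seconds to the label: (0 × 3600 + 15 × 60 + 33) = 933.
Frame index = 933 × 60 + 53 = 56033.

56033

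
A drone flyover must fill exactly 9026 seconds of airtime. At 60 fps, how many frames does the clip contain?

541560 frames

Frames = 9026 × 60 = 541560.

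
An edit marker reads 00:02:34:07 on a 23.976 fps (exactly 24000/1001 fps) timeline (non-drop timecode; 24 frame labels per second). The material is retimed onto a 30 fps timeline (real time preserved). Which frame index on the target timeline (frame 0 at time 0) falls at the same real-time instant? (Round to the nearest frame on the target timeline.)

frame 4633

Source frame index: (0×3600 + 2×60 + 34) × 24 + 7 = 3703.
Real time: 3703 / (24000/1001) = 3706703/24000 s.
Target frame: (3706703/24000) × (30) = 3706703/800 ≈ 4633.379 → 4633.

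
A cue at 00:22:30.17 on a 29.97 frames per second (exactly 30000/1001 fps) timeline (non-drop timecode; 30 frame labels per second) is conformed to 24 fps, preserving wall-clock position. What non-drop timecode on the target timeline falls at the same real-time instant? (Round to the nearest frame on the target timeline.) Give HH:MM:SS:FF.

00:22:31:22

Source frame index: (0×3600 + 22×60 + 30) × 30 + 17 = 40517.
Real time: 40517 / (30000/1001) = 40557517/30000 s.
Target frame: (40557517/30000) × (24) = 40557517/1250 ≈ 32446.014 → 32446.
At 24 labels/s: frame 32446 → 00:22:31:22.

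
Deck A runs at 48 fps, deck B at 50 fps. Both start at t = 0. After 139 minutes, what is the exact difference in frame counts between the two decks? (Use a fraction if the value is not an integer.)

16680 frames

139 min = 8340 s.
A emits 48 × 8340 = 400320 frames; B emits 50 × 8340 = 417000.
Difference = 16680 frames; B is ahead of A.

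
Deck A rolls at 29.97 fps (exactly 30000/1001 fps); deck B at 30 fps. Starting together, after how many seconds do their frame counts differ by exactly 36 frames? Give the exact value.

The gap grows by |30 − 30000/1001| = 30/1001 frames per second.
Time for a 36-frame gap: 36 ÷ (30/1001) = 1201.2 s.

1201.2 seconds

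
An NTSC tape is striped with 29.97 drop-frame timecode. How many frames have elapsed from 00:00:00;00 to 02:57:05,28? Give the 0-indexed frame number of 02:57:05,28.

As if non-drop at 30 labels/s: (2 × 3600 + 57 × 60 + 5) × 30 + 28 = 318778.
Minute boundaries passed: 177; those not divisible by 10: 177 − 17 = 160; dropped labels = 2 × 160 = 320.
Actual frame index = 318778 − 320 = 318458.

318458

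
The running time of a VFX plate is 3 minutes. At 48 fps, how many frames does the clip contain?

3 min = 180 s.
Frames = 180 × 48 = 8640.

8640 frames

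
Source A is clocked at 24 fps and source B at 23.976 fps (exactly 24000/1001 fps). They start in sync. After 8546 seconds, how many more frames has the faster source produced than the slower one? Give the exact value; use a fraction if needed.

A emits 24 × 8546 = 205104 frames; B emits 24000/1001 × 8546 = 205104000/1001.
Difference = 205104/1001 frames (≈ 204.8991); B is behind A.

205104/1001 frames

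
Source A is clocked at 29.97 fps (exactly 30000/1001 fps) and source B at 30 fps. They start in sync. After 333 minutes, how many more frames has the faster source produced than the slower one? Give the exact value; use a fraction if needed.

333 min = 19980 s.
A emits 30000/1001 × 19980 = 599400000/1001 frames; B emits 30 × 19980 = 599400.
Difference = 599400/1001 frames (≈ 598.8012); B is ahead of A.

599400/1001 frames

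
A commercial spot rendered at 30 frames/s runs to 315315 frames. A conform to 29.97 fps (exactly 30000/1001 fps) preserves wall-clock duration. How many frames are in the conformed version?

Target frames = source frames × (target rate / source rate) = 315315 × (30000/1001)/(30) = 315315 × 1000/1001 = 315000.

315000 frames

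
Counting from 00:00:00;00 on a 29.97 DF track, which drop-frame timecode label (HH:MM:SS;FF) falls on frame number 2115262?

Ten DF minutes hold 17982 frames, so frame 2115262 lies in block 117 (frames 2103894–2121875) with 11368 frames into that block.
The block's first minute is 1800 frames and the rest 1798 each; 11368 frames reaches minute 6, so 117 × 18 + 6 × 2 = 2118 labels have been skipped so far.
Adding those back, label number 2115262 + 2118 = 2117380 at 30 labels/s is 70579 s + 10 f = 19 h 36 min 19 s frame 10, i.e. 19:36:19;10.

19:36:19;10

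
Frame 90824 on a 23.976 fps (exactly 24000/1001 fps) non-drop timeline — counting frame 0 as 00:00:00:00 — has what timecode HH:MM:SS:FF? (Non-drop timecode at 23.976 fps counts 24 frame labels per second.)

01:03:04:08

90824 ÷ 24 = 3784 full seconds, remainder 8 frames.
3784 s = 1 h 3 min 4 s.
Timecode: 01:03:04:08.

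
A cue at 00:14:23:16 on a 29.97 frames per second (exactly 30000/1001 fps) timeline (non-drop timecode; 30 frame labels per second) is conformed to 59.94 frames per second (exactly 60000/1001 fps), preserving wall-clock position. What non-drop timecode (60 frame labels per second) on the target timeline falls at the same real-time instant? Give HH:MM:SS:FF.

Source frame index: (0×3600 + 14×60 + 23) × 30 + 16 = 25906.
Real time: 25906 / (30000/1001) = 12965953/15000 s.
Target frame: (12965953/15000) × (60000/1001) = 51812.
At 60 labels/s: frame 51812 → 00:14:23:32.

00:14:23:32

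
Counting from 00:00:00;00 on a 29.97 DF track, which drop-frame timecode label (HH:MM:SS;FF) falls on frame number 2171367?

Each 10-minute DF block holds 10 × 60 × 30 − 9 × 2 = 17982 frames. 2171367 ÷ 17982 → 120 full blocks, remainder 13527.
Within the partial block the first minute is 1800 frames and each further minute 1798, so 7 further minute boundaries passed. Total skipped labels = 18 × 120 + 2 × 7 = 2174.
Non-drop label index = 2171367 + 2174 = 2173541; at 30 labels/s that is 20:07:31:11, i.e. DF 20:07:31;11.

20:07:31;11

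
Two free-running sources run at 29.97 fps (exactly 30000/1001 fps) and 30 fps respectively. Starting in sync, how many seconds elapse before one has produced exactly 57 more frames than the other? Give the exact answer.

The gap grows by |30 − 30000/1001| = 30/1001 frames per second.
Time for a 57-frame gap: 57 ÷ (30/1001) = 1901.9 s.

1901.9 seconds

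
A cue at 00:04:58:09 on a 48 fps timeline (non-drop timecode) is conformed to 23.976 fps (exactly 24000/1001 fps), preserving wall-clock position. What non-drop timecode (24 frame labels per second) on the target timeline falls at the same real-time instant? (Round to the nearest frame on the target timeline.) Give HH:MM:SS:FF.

Source frame index: (0×3600 + 4×60 + 58) × 48 + 9 = 14313.
Real time: 14313 / (48) = 4771/16 s.
Target frame: (4771/16) × (24000/1001) = 550500/77 ≈ 7149.351 → 7149.
At 24 labels/s: frame 7149 → 00:04:57:21.

00:04:57:21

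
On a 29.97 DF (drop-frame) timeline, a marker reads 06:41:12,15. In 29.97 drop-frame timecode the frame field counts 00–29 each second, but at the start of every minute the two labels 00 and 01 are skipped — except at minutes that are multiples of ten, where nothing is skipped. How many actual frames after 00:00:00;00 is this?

Complete 10-minute blocks: 40, each 17982 frames → 719280.
Remaining 1 whole minute in the current block: 1800 + 0 × 1798 = 1800 frames.
Within the current minute: 12 × 30 + 15 − 2 = 373 (labels ;00/;01 skipped at this minute). Total = 719280 + 1800 + 373 = 721453.

721453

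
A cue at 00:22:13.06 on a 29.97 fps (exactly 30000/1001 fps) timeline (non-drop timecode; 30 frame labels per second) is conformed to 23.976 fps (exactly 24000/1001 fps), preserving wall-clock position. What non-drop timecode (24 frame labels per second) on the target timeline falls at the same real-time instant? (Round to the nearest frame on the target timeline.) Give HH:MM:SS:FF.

00:22:13:05

Source frame index: (0×3600 + 22×60 + 13) × 30 + 6 = 39996.
Real time: 39996 / (30000/1001) = 3336333/2500 s.
Target frame: (3336333/2500) × (24000/1001) = 159984/5 ≈ 31996.800 → 31997.
At 24 labels/s: frame 31997 → 00:22:13:05.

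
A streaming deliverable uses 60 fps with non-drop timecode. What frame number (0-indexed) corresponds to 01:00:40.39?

Total seconds to the label: (1 × 3600 + 0 × 60 + 40) = 3640.
Frame index = 3640 × 60 + 39 = 218439.

frame 218439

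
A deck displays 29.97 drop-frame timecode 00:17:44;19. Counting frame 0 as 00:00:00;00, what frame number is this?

31907

As if non-drop at 30 labels/s: (0 × 3600 + 17 × 60 + 44) × 30 + 19 = 31939.
Minute boundaries passed: 17; those not divisible by 10: 17 − 1 = 16; dropped labels = 2 × 16 = 32.
Actual frame index = 31939 − 32 = 31907.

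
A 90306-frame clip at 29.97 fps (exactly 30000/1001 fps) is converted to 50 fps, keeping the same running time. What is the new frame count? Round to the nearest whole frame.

150661 frames

Frames at target rate = 90306 × (50) / (30000/1001) = 15066051/100 ≈ 150660.510.
Nearest whole frame: 150661.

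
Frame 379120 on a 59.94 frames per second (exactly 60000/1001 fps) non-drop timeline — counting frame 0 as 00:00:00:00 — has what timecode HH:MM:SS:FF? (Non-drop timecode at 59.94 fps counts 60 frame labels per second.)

01:45:18:40

379120 ÷ 60 = 6318 full seconds, remainder 40 frames.
6318 s = 1 h 45 min 18 s.
Timecode: 01:45:18:40.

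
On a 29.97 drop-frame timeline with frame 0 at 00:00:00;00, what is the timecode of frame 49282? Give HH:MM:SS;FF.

Each 10-minute DF block holds 10 × 60 × 30 − 9 × 2 = 17982 frames. 49282 ÷ 17982 → 2 full blocks, remainder 13318.
Within the partial block the first minute is 1800 frames and each further minute 1798, so 7 further minute boundaries passed. Total skipped labels = 18 × 2 + 2 × 7 = 50.
Non-drop label index = 49282 + 50 = 49332; at 30 labels/s that is 00:27:24:12, i.e. DF 00:27:24;12.

00:27:24;12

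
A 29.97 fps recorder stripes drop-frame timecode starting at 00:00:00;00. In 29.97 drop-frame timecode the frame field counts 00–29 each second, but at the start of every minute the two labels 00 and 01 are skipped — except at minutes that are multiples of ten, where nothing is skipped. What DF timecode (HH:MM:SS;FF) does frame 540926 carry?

Each 10-minute DF block holds 10 × 60 × 30 − 9 × 2 = 17982 frames. 540926 ÷ 17982 → 30 full blocks, remainder 1466.
Within the partial block the first minute is 1800 frames and each further minute 1798, so 0 further minute boundaries passed. Total skipped labels = 18 × 30 + 2 × 0 = 540.
Non-drop label index = 540926 + 540 = 541466; at 30 labels/s that is 05:00:48:26, i.e. DF 05:00:48;26.

05:00:48;26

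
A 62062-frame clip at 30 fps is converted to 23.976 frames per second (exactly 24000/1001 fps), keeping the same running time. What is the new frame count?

49600 frames

Target frames = source frames × (target rate / source rate) = 62062 × (24000/1001)/(30) = 62062 × 800/1001 = 49600.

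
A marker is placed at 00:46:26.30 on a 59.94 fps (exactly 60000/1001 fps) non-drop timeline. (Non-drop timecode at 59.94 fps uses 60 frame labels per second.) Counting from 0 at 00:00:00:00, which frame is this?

Total seconds to the label: (0 × 3600 + 46 × 60 + 26) = 2786.
Frame index = 2786 × 60 + 30 = 167190.

frame 167190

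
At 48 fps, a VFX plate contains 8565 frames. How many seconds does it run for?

Running time = 8565 / (48) = 178.4375 s.

178.4375 seconds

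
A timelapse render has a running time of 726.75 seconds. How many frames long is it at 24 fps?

17442 frames

Frames = 726.75 × 24 = 17442.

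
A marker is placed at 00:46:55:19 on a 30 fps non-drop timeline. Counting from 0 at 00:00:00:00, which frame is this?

84469

Total seconds to the label: (0 × 3600 + 46 × 60 + 55) = 2815.
Frame index = 2815 × 30 + 19 = 84469.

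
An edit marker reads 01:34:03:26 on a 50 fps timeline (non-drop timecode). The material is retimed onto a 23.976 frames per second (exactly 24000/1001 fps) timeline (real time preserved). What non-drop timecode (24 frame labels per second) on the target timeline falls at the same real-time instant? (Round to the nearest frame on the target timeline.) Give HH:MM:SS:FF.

Source frame index: (1×3600 + 34×60 + 3) × 50 + 26 = 282176.
Real time: 282176 / (50) = 141088/25 s.
Target frame: (141088/25) × (24000/1001) = 135444480/1001 ≈ 135309.171 → 135309.
At 24 labels/s: frame 135309 → 01:33:57:21.

01:33:57:21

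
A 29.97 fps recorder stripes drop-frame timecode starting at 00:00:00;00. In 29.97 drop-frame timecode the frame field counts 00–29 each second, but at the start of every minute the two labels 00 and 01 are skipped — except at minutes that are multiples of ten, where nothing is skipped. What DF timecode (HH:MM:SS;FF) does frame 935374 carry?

08:40:10;10

Each 10-minute DF block holds 10 × 60 × 30 − 9 × 2 = 17982 frames. 935374 ÷ 17982 → 52 full blocks, remainder 310.
Within the partial block the first minute is 1800 frames and each further minute 1798, so 0 further minute boundaries passed. Total skipped labels = 18 × 52 + 2 × 0 = 936.
Non-drop label index = 935374 + 936 = 936310; at 30 labels/s that is 08:40:10:10, i.e. DF 08:40:10;10.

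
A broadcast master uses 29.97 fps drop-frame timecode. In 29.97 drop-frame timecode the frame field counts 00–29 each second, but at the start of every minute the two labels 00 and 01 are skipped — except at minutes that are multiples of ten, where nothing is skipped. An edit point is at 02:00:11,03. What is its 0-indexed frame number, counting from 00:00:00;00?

Complete 10-minute blocks: 12, each 17982 frames → 215784.
Remaining 0 whole minutes in the current block: 0 frames.
Within the current minute: 11 × 30 + 3 = 333. Total = 215784 + 0 + 333 = 216117.

216117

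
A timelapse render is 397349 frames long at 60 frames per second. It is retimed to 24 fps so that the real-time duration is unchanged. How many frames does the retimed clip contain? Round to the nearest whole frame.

158940 frames

Frames at target rate = 397349 × (24) / (60) = 794698/5 ≈ 158939.600.
Nearest whole frame: 158940.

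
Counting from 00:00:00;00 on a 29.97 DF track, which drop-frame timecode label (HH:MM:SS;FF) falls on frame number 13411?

Ten DF minutes hold 17982 frames, so frame 13411 lies in block 0 (frames 0–17981) with 13411 frames into that block.
The block's first minute is 1800 frames and the rest 1798 each; 13411 frames reaches minute 7, so 0 × 18 + 7 × 2 = 14 labels have been skipped so far.
Adding those back, label number 13411 + 14 = 13425 at 30 labels/s is 447 s + 15 f = 0 h 7 min 27 s frame 15, i.e. 00:07:27;15.

00:07:27;15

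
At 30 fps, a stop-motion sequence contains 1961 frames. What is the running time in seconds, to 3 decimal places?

Running time = 1961 × 1/30 = 1961/30 s ≈ 65.367 s.

65.367 seconds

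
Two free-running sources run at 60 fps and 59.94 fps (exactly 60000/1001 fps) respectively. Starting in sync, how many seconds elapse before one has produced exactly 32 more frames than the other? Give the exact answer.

8008/15 seconds

The gap grows by |60000/1001 − 60| = 60/1001 frames per second.
Time for a 32-frame gap: 32 ÷ (60/1001) = 8008/15 s.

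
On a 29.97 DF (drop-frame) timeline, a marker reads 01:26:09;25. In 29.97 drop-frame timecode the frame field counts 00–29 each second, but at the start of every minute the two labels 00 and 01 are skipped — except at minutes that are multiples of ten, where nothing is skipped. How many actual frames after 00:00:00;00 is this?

154939

Complete 10-minute blocks: 8, each 17982 frames → 143856.
Remaining 6 whole minutes in the current block: 1800 + 5 × 1798 = 10790 frames.
Within the current minute: 9 × 30 + 25 − 2 = 293 (labels ;00/;01 skipped at this minute). Total = 143856 + 10790 + 293 = 154939.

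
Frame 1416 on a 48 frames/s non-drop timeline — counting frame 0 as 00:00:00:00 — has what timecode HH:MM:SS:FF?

1416 ÷ 48 = 29 full seconds, remainder 24 frames.
29 s = 0 h 0 min 29 s.
Timecode: 00:00:29:24.

00:00:29:24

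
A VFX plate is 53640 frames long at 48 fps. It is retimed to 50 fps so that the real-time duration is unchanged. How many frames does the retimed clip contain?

Target frames = source frames × (target rate / source rate) = 53640 × (50)/(48) = 53640 × 25/24 = 55875.

55875 frames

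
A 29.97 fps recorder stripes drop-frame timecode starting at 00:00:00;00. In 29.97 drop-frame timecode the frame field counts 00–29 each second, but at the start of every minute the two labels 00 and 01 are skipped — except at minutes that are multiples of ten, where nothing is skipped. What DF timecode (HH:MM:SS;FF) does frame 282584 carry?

02:37:08;28

Ten DF minutes hold 17982 frames, so frame 282584 lies in block 15 (frames 269730–287711) with 12854 frames into that block.
The block's first minute is 1800 frames and the rest 1798 each; 12854 frames reaches minute 7, so 15 × 18 + 7 × 2 = 284 labels have been skipped so far.
Adding those back, label number 282584 + 284 = 282868 at 30 labels/s is 9428 s + 28 f = 2 h 37 min 8 s frame 28, i.e. 02:37:08;28.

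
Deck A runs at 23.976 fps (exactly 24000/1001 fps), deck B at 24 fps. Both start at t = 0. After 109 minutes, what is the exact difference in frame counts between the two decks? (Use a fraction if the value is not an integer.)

109 min = 6540 s.
A emits 24000/1001 × 6540 = 156960000/1001 frames; B emits 24 × 6540 = 156960.
Difference = 156960/1001 frames (≈ 156.8032); B is ahead of A.

156960/1001 frames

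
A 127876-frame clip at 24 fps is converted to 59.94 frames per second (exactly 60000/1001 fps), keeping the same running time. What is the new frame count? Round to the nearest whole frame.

319371 frames

Frames at target rate = 127876 × (60000/1001) / (24) = 45670000/143 ≈ 319370.629.
Nearest whole frame: 319371.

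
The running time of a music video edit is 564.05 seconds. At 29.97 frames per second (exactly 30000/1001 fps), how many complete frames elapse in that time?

16904 frames

Frames = 564.05 × 30000/1001 = 16921500/1001 ≈ 16904.5954.
Complete frames: 16904.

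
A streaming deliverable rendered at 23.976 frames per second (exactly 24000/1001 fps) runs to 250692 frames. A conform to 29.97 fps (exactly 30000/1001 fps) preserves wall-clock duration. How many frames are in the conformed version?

313365 frames

Target frames = source frames × (target rate / source rate) = 250692 × (30000/1001)/(24000/1001) = 250692 × 5/4 = 313365.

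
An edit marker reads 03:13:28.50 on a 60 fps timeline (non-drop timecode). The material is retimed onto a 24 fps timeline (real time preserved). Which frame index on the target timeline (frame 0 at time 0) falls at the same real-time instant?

Source frame index: (3×3600 + 13×60 + 28) × 60 + 50 = 696530.
Real time: 696530 / (60) = 69653/6 s.
Target frame: (69653/6) × (24) = 278612.

frame 278612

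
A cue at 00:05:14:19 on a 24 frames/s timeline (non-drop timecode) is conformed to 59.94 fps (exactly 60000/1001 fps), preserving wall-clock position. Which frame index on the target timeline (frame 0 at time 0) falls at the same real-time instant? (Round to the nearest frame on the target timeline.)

Source frame index: (0×3600 + 5×60 + 14) × 24 + 19 = 7555.
Real time: 7555 / (24) = 7555/24 s.
Target frame: (7555/24) × (60000/1001) = 18887500/1001 ≈ 18868.631 → 18869.

frame 18869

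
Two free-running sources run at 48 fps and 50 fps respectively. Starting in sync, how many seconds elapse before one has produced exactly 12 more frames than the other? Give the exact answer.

The gap grows by |50 − 48| = 2 frames per second.
Time for a 12-frame gap: 12 ÷ (2) = 6 s.

6 seconds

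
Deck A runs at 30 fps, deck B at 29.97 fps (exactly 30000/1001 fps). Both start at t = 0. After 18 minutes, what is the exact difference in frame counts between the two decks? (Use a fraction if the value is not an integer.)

18 min = 1080 s.
A emits 30 × 1080 = 32400 frames; B emits 30000/1001 × 1080 = 32400000/1001.
Difference = 32400/1001 frames (≈ 32.3676); B is behind A.

32400/1001 frames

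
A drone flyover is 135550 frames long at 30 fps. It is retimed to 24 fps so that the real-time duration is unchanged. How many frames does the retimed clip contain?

108440 frames

Target frames = source frames × (target rate / source rate) = 135550 × (24)/(30) = 135550 × 4/5 = 108440.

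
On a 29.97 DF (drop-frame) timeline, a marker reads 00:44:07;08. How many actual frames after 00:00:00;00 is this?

Complete 10-minute blocks: 4, each 17982 frames → 71928.
Remaining 4 whole minutes in the current block: 1800 + 3 × 1798 = 7194 frames.
Within the current minute: 7 × 30 + 8 − 2 = 216 (labels ;00/;01 skipped at this minute). Total = 71928 + 7194 + 216 = 79338.

79338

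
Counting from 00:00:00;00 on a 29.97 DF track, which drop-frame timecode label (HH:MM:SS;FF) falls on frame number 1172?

Each 10-minute DF block holds 10 × 60 × 30 − 9 × 2 = 17982 frames. 1172 ÷ 17982 → 0 full blocks, remainder 1172.
Within the partial block the first minute is 1800 frames and each further minute 1798, so 0 further minute boundaries passed. Total skipped labels = 18 × 0 + 2 × 0 = 0.
Non-drop label index = 1172 + 0 = 1172; at 30 labels/s that is 00:00:39:02, i.e. DF 00:00:39;02.

00:00:39;02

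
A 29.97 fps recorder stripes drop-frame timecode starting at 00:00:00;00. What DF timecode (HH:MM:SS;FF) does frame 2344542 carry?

Each 10-minute DF block holds 10 × 60 × 30 − 9 × 2 = 17982 frames. 2344542 ÷ 17982 → 130 full blocks, remainder 6882.
Within the partial block the first minute is 1800 frames and each further minute 1798, so 3 further minute boundaries passed. Total skipped labels = 18 × 130 + 2 × 3 = 2346.
Non-drop label index = 2344542 + 2346 = 2346888; at 30 labels/s that is 21:43:49:18, i.e. DF 21:43:49;18.

21:43:49;18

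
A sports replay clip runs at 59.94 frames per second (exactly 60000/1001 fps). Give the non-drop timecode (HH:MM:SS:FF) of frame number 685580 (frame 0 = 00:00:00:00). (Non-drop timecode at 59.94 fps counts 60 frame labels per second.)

03:10:26:20

685580 ÷ 60 = 11426 full seconds, remainder 20 frames.
11426 s = 3 h 10 min 26 s.
Timecode: 03:10:26:20.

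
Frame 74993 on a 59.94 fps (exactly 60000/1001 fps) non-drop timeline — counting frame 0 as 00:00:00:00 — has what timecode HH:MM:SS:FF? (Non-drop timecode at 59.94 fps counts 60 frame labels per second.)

74993 ÷ 60 = 1249 full seconds, remainder 53 frames.
1249 s = 0 h 20 min 49 s.
Timecode: 00:20:49:53.

00:20:49:53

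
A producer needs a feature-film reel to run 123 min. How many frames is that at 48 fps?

123 min = 7380 s.
Frames = 7380 × 48 = 354240.

354240 frames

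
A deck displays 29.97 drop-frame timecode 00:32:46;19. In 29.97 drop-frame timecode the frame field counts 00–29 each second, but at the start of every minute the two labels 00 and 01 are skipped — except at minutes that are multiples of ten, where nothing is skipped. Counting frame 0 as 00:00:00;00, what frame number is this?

58941

Complete 10-minute blocks: 3, each 17982 frames → 53946.
Remaining 2 whole minutes in the current block: 1800 + 1 × 1798 = 3598 frames.
Within the current minute: 46 × 30 + 19 − 2 = 1397 (labels ;00/;01 skipped at this minute). Total = 53946 + 3598 + 1397 = 58941.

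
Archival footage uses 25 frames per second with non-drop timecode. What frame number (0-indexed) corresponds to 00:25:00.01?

37501

Total seconds to the label: (0 × 3600 + 25 × 60 + 0) = 1500.
Frame index = 1500 × 25 + 1 = 37501.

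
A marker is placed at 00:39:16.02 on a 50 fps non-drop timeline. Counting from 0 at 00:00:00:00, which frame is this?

Total seconds to the label: (0 × 3600 + 39 × 60 + 16) = 2356.
Frame index = 2356 × 50 + 2 = 117802.

117802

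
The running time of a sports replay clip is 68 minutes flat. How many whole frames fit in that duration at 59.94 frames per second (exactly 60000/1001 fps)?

68 min = 4080 s.
Frames = 4080 × 60000/1001 = 244800000/1001 ≈ 244555.4446.
Complete frames: 244555.

244555 frames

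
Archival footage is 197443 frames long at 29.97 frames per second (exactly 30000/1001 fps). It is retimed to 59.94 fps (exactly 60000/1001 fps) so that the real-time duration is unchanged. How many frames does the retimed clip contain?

394886 frames

Frames at target rate = 197443 × (60000/1001) / (30000/1001) = 394886.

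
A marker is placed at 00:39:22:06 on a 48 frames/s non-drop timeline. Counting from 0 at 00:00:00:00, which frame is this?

Total seconds to the label: (0 × 3600 + 39 × 60 + 22) = 2362.
Frame index = 2362 × 48 + 6 = 113382.

frame 113382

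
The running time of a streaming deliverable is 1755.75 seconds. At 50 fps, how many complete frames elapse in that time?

87787 frames

Frames = 1755.75 × 50 = 175575/2 ≈ 87787.5000.
Complete frames: 87787.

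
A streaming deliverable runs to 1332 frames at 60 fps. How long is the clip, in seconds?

Running time = 1332 / (60) = 22.2 s.

22.2 seconds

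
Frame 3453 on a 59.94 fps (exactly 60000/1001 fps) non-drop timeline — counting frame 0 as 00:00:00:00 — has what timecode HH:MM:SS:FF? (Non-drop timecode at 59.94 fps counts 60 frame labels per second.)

3453 ÷ 60 = 57 full seconds, remainder 33 frames.
57 s = 0 h 0 min 57 s.
Timecode: 00:00:57:33.

00:00:57:33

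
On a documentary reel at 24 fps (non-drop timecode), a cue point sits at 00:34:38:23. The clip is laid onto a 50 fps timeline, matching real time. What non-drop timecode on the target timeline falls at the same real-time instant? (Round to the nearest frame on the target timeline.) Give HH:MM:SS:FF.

Source frame index: (0×3600 + 34×60 + 38) × 24 + 23 = 49895.
Real time: 49895 / (24) = 49895/24 s.
Target frame: (49895/24) × (50) = 1247375/12 ≈ 103947.917 → 103948.
At 50 labels/s: frame 103948 → 00:34:38:48.

00:34:38:48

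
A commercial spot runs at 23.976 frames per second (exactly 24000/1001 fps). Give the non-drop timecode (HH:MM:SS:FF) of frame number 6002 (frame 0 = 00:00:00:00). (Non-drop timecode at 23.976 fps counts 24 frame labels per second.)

00:04:10:02

6002 ÷ 24 = 250 full seconds, remainder 2 frames.
250 s = 0 h 4 min 10 s.
Timecode: 00:04:10:02.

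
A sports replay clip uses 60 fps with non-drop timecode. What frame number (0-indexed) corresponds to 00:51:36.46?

frame 185806

Total seconds to the label: (0 × 3600 + 51 × 60 + 36) = 3096.
Frame index = 3096 × 60 + 46 = 185806.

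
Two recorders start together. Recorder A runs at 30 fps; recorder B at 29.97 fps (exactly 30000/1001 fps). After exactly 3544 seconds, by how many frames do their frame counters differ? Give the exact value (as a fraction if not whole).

A emits 30 × 3544 = 106320 frames; B emits 30000/1001 × 3544 = 106320000/1001.
Difference = 106320/1001 frames (≈ 106.2138); B is behind A.

106320/1001 frames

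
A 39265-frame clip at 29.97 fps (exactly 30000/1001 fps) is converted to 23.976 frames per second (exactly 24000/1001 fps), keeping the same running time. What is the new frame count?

Target frames = source frames × (target rate / source rate) = 39265 × (24000/1001)/(30000/1001) = 39265 × 4/5 = 31412.

31412 frames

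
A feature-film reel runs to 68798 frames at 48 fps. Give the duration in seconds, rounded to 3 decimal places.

1433.292 seconds

Running time = 68798 × 1/48 = 34399/24 s ≈ 1433.292 s.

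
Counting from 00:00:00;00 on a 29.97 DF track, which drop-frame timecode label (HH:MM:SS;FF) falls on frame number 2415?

Ten DF minutes hold 17982 frames, so frame 2415 lies in block 0 (frames 0–17981) with 2415 frames into that block.
The block's first minute is 1800 frames and the rest 1798 each; 2415 frames reaches minute 1, so 0 × 18 + 1 × 2 = 2 labels have been skipped so far.
Adding those back, label number 2415 + 2 = 2417 at 30 labels/s is 80 s + 17 f = 0 h 1 min 20 s frame 17, i.e. 00:01:20;17.

00:01:20;17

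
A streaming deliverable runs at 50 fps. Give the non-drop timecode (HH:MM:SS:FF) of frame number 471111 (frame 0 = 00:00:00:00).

471111 ÷ 50 = 9422 full seconds, remainder 11 frames.
9422 s = 2 h 37 min 2 s.
Timecode: 02:37:02:11.

02:37:02:11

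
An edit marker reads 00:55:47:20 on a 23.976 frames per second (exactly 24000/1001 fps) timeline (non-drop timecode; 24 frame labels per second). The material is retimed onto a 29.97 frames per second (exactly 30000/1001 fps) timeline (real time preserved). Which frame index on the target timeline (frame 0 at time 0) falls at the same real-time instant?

Source frame index: (0×3600 + 55×60 + 47) × 24 + 20 = 80348.
Real time: 80348 / (24000/1001) = 20107087/6000 s.
Target frame: (20107087/6000) × (30000/1001) = 100435.

frame 100435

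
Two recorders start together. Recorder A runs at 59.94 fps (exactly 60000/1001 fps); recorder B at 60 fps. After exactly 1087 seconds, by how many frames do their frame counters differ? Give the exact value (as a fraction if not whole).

65220/1001 frames

A emits 60000/1001 × 1087 = 65220000/1001 frames; B emits 60 × 1087 = 65220.
Difference = 65220/1001 frames (≈ 65.1548); B is ahead of A.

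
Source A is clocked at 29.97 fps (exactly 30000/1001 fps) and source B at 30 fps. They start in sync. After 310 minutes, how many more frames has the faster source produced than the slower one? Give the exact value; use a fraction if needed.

558000/1001 frames

310 min = 18600 s.
A emits 30000/1001 × 18600 = 558000000/1001 frames; B emits 30 × 18600 = 558000.
Difference = 558000/1001 frames (≈ 557.4426); B is ahead of A.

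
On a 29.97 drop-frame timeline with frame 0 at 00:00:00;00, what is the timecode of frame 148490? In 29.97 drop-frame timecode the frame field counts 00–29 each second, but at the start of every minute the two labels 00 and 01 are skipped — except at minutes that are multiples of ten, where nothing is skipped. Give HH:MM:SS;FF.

Each 10-minute DF block holds 10 × 60 × 30 − 9 × 2 = 17982 frames. 148490 ÷ 17982 → 8 full blocks, remainder 4634.
Within the partial block the first minute is 1800 frames and each further minute 1798, so 2 further minute boundaries passed. Total skipped labels = 18 × 8 + 2 × 2 = 148.
Non-drop label index = 148490 + 148 = 148638; at 30 labels/s that is 01:22:34:18, i.e. DF 01:22:34;18.

01:22:34;18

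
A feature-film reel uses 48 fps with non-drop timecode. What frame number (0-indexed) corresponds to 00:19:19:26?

frame 55658

Total seconds to the label: (0 × 3600 + 19 × 60 + 19) = 1159.
Frame index = 1159 × 48 + 26 = 55658.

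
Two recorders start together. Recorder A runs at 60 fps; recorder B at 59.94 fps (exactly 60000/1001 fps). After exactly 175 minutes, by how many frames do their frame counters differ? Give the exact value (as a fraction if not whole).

175 min = 10500 s.
A emits 60 × 10500 = 630000 frames; B emits 60000/1001 × 10500 = 90000000/143.
Difference = 90000/143 frames (≈ 629.3706); B is behind A.

90000/143 frames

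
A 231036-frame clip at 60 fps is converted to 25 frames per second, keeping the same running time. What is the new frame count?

Target frames = source frames × (target rate / source rate) = 231036 × (25)/(60) = 231036 × 5/12 = 96265.

96265 frames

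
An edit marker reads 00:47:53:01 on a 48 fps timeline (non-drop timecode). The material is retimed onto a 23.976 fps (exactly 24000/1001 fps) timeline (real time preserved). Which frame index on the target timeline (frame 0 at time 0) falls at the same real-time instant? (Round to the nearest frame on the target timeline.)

frame 68884

Source frame index: (0×3600 + 47×60 + 53) × 48 + 1 = 137905.
Real time: 137905 / (48) = 137905/48 s.
Target frame: (137905/48) × (24000/1001) = 68952500/1001 ≈ 68883.616 → 68884.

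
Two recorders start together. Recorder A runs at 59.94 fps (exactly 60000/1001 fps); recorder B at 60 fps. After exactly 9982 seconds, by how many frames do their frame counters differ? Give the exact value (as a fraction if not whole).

85560/143 frames

A emits 60000/1001 × 9982 = 85560000/143 frames; B emits 60 × 9982 = 598920.
Difference = 85560/143 frames (≈ 598.3217); B is ahead of A.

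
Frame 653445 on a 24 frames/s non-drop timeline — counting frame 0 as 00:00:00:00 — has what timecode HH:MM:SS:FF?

07:33:46:21

653445 ÷ 24 = 27226 full seconds, remainder 21 frames.
27226 s = 7 h 33 min 46 s.
Timecode: 07:33:46:21.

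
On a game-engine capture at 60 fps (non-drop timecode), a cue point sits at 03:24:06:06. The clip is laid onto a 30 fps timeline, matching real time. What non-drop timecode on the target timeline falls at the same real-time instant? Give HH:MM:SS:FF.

Source frame index: (3×3600 + 24×60 + 6) × 60 + 6 = 734766.
Real time: 734766 / (60) = 122461/10 s.
Target frame: (122461/10) × (30) = 367383.
At 30 labels/s: frame 367383 → 03:24:06:03.

03:24:06:03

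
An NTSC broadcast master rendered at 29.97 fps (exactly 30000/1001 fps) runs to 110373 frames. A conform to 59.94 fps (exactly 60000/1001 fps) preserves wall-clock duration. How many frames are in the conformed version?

Target frames = source frames × (target rate / source rate) = 110373 × (60000/1001)/(30000/1001) = 110373 × 2 = 220746.

220746 frames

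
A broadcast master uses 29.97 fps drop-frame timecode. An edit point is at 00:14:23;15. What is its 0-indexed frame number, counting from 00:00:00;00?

25879

As if non-drop at 30 labels/s: (0 × 3600 + 14 × 60 + 23) × 30 + 15 = 25905.
Minute boundaries passed: 14; those not divisible by 10: 14 − 1 = 13; dropped labels = 2 × 13 = 26.
Actual frame index = 25905 − 26 = 25879.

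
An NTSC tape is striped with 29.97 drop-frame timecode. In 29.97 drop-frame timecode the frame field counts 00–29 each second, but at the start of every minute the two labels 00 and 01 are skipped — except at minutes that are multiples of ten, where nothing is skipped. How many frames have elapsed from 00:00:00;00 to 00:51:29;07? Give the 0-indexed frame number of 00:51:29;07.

92585

As if non-drop at 30 labels/s: (0 × 3600 + 51 × 60 + 29) × 30 + 7 = 92677.
Minute boundaries passed: 51; those not divisible by 10: 51 − 5 = 46; dropped labels = 2 × 46 = 92.
Actual frame index = 92677 − 92 = 92585.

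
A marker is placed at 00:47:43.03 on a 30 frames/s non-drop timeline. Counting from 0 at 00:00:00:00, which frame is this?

frame 85893

Total seconds to the label: (0 × 3600 + 47 × 60 + 43) = 2863.
Frame index = 2863 × 30 + 3 = 85893.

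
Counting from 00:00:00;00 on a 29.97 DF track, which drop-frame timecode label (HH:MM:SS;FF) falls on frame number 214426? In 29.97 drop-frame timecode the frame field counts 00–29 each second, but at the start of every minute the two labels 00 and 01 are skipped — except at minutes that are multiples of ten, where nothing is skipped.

Each 10-minute DF block holds 10 × 60 × 30 − 9 × 2 = 17982 frames. 214426 ÷ 17982 → 11 full blocks, remainder 16624.
Within the partial block the first minute is 1800 frames and each further minute 1798, so 9 further minute boundaries passed. Total skipped labels = 18 × 11 + 2 × 9 = 216.
Non-drop label index = 214426 + 216 = 214642; at 30 labels/s that is 01:59:14:22, i.e. DF 01:59:14;22.

01:59:14;22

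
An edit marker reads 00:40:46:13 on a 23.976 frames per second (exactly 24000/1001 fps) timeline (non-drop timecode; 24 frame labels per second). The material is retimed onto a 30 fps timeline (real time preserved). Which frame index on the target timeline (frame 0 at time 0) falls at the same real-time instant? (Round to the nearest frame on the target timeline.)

Source frame index: (0×3600 + 40×60 + 46) × 24 + 13 = 58717.
Real time: 58717 / (24000/1001) = 58775717/24000 s.
Target frame: (58775717/24000) × (30) = 58775717/800 ≈ 73469.646 → 73470.

frame 73470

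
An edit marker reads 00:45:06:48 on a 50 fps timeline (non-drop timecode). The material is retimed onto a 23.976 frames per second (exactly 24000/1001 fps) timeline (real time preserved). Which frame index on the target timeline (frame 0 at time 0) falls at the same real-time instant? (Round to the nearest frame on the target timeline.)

Source frame index: (0×3600 + 45×60 + 6) × 50 + 48 = 135348.
Real time: 135348 / (50) = 67674/25 s.
Target frame: (67674/25) × (24000/1001) = 64967040/1001 ≈ 64902.138 → 64902.

frame 64902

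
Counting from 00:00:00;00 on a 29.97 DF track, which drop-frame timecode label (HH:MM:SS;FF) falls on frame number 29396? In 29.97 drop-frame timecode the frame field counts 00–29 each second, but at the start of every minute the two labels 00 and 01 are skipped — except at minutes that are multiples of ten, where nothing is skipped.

Ten DF minutes hold 17982 frames, so frame 29396 lies in block 1 (frames 17982–35963) with 11414 frames into that block.
The block's first minute is 1800 frames and the rest 1798 each; 11414 frames reaches minute 6, so 1 × 18 + 6 × 2 = 30 labels have been skipped so far.
Adding those back, label number 29396 + 30 = 29426 at 30 labels/s is 980 s + 26 f = 0 h 16 min 20 s frame 26, i.e. 00:16:20;26.

00:16:20;26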